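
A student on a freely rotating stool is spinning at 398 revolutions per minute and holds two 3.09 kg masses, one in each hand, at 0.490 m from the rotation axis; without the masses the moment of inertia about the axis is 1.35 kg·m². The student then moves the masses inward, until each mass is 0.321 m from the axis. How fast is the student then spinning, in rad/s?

ω₂ ≈ 59.4 rad/s

With no external torque about the axis, L is conserved: I₁ω₁ = I₂ω₂.
I₁ = 1.35 + 2(3.09)(0.490)² = 2.834 kg·m²; I₂ = 1.35 + 2(3.09)(0.321)² = 1.987 kg·m².
ω₂ = I₁ω₁ / I₂ = (2.834)(398 rpm) / (1.987) = 567.7 rpm = 59.45 rad/s.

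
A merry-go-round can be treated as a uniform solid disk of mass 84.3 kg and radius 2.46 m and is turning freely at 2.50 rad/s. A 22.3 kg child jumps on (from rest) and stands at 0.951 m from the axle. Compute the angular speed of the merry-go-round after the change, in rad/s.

ω_f ≈ 2.32 rad/s

No external torque acts about the axle; L_before = L_after.
I_p = ½(84.3)(2.46)² = 255.1 kg·m².
Added inertia Σmr² = (22.3)(0.951)² = 20.17 kg·m²; I_f = 255.1 + 20.17 = 275.2 kg·m².
ω_f = I_p ω_i / I_f = (255.1)(2.50) / 275.2 = 2.317 rad/s.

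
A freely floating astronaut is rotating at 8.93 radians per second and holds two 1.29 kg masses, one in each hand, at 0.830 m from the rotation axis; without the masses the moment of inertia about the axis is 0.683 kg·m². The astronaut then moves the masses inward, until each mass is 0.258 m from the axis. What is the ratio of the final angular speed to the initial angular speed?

No external torque acts about the spin axis, so angular momentum is conserved.
I₁ = 0.683 + 2(1.29)(0.830)² = 2.460 kg·m²; I₂ = 0.683 + 2(1.29)(0.258)² = 0.8547 kg·m².
ω₂/ω₁ = I₁/I₂ = 2.460 / 0.8547 = 2.879.

ω₂/ω₁ ≈ 2.88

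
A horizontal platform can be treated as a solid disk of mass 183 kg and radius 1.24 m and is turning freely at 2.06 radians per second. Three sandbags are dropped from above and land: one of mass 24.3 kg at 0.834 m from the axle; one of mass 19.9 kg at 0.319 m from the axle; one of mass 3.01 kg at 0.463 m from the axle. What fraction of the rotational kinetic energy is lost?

No external torque acts about the axle; L_before = L_after.
I_p = ½(183)(1.24)² = 140.7 kg·m².
Added inertia Σmr² = (24.3)(0.834)² + (19.9)(0.319)² + (3.01)(0.463)² = 19.57 kg·m²; I_f = 140.7 + 19.57 = 160.3 kg·m².
ω_f = I_p ω_i / I_f = (140.7)(2.06) / 160.3 = 1.808 rad/s.
KE_i = ½(140.7)(2.060 rad/s)² = 298.5 J; KE_f = ½(160.3)(1.808)² = 262.1 J.
Fraction lost = 0.1221.

fraction ≈ 0.122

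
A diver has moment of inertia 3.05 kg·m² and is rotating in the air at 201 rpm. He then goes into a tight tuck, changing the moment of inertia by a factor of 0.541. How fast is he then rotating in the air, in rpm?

ω₂ ≈ 372 rpm

Angular momentum about the spin axis is conserved since the torque about it is zero.
I₂ = 0.541 × 3.05 = 1.650 kg·m².
ω₂ = I₁ω₁ / I₂ = (3.050)(201 rpm) / (1.650) = 371.5 rpm.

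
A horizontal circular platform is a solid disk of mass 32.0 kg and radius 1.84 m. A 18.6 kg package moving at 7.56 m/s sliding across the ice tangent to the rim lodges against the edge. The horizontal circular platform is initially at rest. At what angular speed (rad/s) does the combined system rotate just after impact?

|ω_f| ≈ 2.21 rad/s

About the central axle the impulsive forces during the collision are internal, so angular momentum about that axis is conserved.
I_p = ½(32.0)(1.84)² = 54.17 kg·m². Taking the sense of the package's angular momentum as positive, L_{package} = m v R = (18.6)(7.56)(1.84) = 258.7 kg·m²/s.
L_i = 0 + 258.7 = 258.7 kg·m²/s.
After sticking, I_f = I_p + m R² = 54.17 + (18.6)(1.84)² = 117.1 kg·m².
ω_f = L_i / I_f = 258.7 / 117.1 = 2.209 rad/s.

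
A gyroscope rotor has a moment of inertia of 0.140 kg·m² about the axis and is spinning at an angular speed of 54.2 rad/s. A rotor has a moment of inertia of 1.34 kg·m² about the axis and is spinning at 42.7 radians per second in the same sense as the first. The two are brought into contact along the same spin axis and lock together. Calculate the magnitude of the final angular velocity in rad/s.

|ω_f| ≈ 43.8 rad/s

The coupling torques are internal; angular momentum about the shared axis is conserved.
Taking A's sense as positive: L = (0.1400)(54.2) + (1.340)(42.7) = 64.81 kg·m²·rad/s.
Combined I = 0.1400 + 1.340 = 1.480 kg·m².
ω_f = L / I = 64.81 / 1.480 = 43.79 rad/s.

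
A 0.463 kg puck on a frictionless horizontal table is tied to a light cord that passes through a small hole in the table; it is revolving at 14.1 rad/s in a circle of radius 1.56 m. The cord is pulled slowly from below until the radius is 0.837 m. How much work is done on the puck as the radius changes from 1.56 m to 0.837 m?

The constraining force is radial, so m r² ω about the center is conserved.
ω₂ = ω₁ (r₁/r₂)² = (14.1)(1.56/0.837)² = 48.98 rad/s.
W = ΔKE = ½m(v₂² − v₁²) = 277.1 J.

W ≈ 277 J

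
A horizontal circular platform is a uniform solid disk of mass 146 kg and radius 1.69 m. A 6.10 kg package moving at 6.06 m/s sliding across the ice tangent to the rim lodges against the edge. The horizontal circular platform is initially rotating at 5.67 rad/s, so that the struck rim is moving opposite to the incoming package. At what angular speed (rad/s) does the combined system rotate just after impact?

About the central axle the impulsive forces during the collision are internal, so angular momentum about that axis is conserved.
I_p = ½(146)(1.69)² = 208.5 kg·m². Taking the sense of the package's angular momentum as positive, L_{package} = m v R = (6.10)(6.06)(1.69) = 62.47 kg·m²/s.
L_i = −I_p ω_p + m v R = −(208.5)(5.67) + 62.47 = -1120 kg·m²/s.
After sticking, I_f = I_p + m R² = 208.5 + (6.10)(1.69)² = 225.9 kg·m².
ω_f = L_i / I_f = -1120 / 225.9 = -4.956 rad/s.

|ω_f| ≈ 4.96 rad/s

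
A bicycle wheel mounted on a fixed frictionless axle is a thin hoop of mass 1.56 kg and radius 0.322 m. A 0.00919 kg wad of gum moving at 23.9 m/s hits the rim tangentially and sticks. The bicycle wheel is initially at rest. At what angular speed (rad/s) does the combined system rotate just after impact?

The axle reaction passes through the axle and exerts no torque about it; angular momentum about the axle is conserved through the impact.
I_p = (1.56)(0.322)² = 0.1617 kg·m². Taking the sense of the wad of gum's angular momentum as positive, L_{wad} = m v R = (0.00919)(23.9)(0.322) = 0.07072 kg·m²/s.
L_i = 0 + 0.07072 = 0.07072 kg·m²/s.
After sticking, I_f = I_p + m R² = 0.1617 + (0.00919)(0.322)² = 0.1627 kg·m².
ω_f = L_i / I_f = 0.07072 / 0.1627 = 0.4347 rad/s.

|ω_f| ≈ 0.435 rad/s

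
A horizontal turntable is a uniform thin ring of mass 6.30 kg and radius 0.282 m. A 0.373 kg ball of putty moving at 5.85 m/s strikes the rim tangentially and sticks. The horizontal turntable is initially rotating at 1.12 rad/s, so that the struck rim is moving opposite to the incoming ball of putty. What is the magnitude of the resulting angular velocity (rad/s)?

|ω_f| ≈ 0.102 rad/s

The axle reaction passes through the axle and exerts no torque about it; angular momentum about the axle is conserved through the impact.
I_p = (6.30)(0.282)² = 0.5010 kg·m². Taking the sense of the ball of putty's angular momentum as positive, L_{ball} = m v R = (0.373)(5.85)(0.282) = 0.6153 kg·m²/s.
L_i = −I_p ω_p + m v R = −(0.5010)(1.12) + 0.6153 = 0.05422 kg·m²/s.
After sticking, I_f = I_p + m R² = 0.5010 + (0.373)(0.282)² = 0.5307 kg·m².
ω_f = L_i / I_f = 0.05422 / 0.5307 = 0.1022 rad/s.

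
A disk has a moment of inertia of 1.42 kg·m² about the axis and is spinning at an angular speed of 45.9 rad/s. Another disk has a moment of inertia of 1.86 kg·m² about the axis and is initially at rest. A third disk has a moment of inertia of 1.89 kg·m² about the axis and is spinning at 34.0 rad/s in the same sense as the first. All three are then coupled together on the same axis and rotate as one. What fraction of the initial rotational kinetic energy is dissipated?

No external torque acts about the common axis, so total angular momentum is conserved.
Taking A's sense as positive: L = (1.420)(45.9) + (1.890)(34.0) = 129.4 kg·m²·rad/s.
Combined I = 1.420 + 1.860 + 1.890 = 5.170 kg·m².
ω_f = L / I = 129.4 / 5.170 = 25.04 rad/s.
KE_i = ½ΣIω² = 2588 J; KE_f = ½(5.170)(25.04)² = 1620 J.
Fraction dissipated = (KE_i − KE_f)/KE_i = 0.3740.

fraction ≈ 0.374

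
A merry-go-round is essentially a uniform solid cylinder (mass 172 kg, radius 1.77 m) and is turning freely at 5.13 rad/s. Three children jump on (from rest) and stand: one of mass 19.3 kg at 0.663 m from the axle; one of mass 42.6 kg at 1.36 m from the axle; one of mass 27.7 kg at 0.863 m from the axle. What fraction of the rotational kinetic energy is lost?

No external torque acts about the axle; L_before = L_after.
I_p = ½(172)(1.77)² = 269.4 kg·m².
Added inertia Σmr² = (19.3)(0.663)² + (42.6)(1.36)² + (27.7)(0.863)² = 107.9 kg·m²; I_f = 269.4 + 107.9 = 377.3 kg·m².
ω_f = I_p ω_i / I_f = (269.4)(5.13) / 377.3 = 3.663 rad/s.
KE_i = ½(269.4)(5.130 rad/s)² = 3545 J; KE_f = ½(377.3)(3.663)² = 2531 J.
Fraction lost = 0.2860.

fraction ≈ 0.286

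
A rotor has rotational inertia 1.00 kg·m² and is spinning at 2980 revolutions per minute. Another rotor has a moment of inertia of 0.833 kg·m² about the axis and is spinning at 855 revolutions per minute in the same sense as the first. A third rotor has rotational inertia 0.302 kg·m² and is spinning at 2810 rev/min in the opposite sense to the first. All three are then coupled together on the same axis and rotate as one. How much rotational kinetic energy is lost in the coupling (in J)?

No external torque acts about the common axis, so total angular momentum is conserved.
Taking A's sense as positive: L = (1.000)(2980) + (0.8330)(855) − (0.3020)(2810) = 2844 kg·m²·rpm.
Combined I = 1.000 + 0.8330 + 0.3020 = 2.135 kg·m².
ω_f = L / I = 2844 / 2.135 = 1332 rpm.
KE_i = ½ΣIω² = 65110 J; KE_f = ½(2.135)(139.5)² = 20770 J.

ΔKE lost ≈ 44300 J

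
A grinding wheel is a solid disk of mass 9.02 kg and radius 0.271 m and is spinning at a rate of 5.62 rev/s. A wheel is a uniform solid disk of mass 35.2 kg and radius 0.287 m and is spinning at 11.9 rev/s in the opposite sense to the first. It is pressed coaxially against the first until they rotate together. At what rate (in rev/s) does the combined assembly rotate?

|ω_f| ≈ 8.64 rev/s

No external torque acts about the common axis, so total angular momentum is conserved.
Moments of inertia: I_A = ½(9.02)(0.271)² = 0.3312 kg·m²; I_B = ½(35.2)(0.287)² = 1.450 kg·m².
Taking A's sense as positive: L = (0.3312)(5.62) − (1.450)(11.9) = -15.39 kg·m²·rev/s.
Combined I = 0.3312 + 1.450 = 1.781 kg·m².
ω_f = L / I = -15.39 / 1.781 = -8.642 rev/s.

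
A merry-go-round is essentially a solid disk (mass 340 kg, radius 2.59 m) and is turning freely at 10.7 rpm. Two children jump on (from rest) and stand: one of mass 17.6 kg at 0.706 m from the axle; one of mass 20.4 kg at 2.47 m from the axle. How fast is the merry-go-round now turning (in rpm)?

The added mass arrives with no angular momentum about the axle, and any external torque about the axle is negligible, so the system's angular momentum is conserved.
I_p = ½(340)(2.59)² = 1140 kg·m².
Added inertia Σmr² = (17.6)(0.706)² + (20.4)(2.47)² = 133.2 kg·m²; I_f = 1140 + 133.2 = 1274 kg·m².
ω_f = I_p ω_i / I_f = (1140)(10.7) / 1274 = 9.581 rpm.

ω_f ≈ 9.58 rpm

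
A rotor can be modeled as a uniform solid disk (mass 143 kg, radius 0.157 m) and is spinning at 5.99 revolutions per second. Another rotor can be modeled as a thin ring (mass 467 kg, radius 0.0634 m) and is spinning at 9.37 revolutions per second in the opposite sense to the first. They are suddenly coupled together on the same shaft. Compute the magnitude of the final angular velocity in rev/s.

|ω_f| ≈ 1.93 rev/s

No external torque acts about the common axis, so total angular momentum is conserved.
Moments of inertia: I_A = ½(143)(0.157)² = 1.762 kg·m²; I_B = (467)(0.0634)² = 1.877 kg·m².
Taking A's sense as positive: L = (1.762)(5.99) − (1.877)(9.37) = -7.032 kg·m²·rev/s.
Combined I = 1.762 + 1.877 = 3.640 kg·m².
ω_f = L / I = -7.032 / 3.640 = -1.932 rev/s.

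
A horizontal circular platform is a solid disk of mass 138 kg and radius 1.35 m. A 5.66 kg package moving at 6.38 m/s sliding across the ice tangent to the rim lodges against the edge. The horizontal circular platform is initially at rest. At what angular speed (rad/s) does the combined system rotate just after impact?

The axle reaction passes through the central axle and exerts no torque about it; angular momentum about the central axle is conserved through the impact.
I_p = ½(138)(1.35)² = 125.8 kg·m². Taking the sense of the package's angular momentum as positive, L_{package} = m v R = (5.66)(6.38)(1.35) = 48.75 kg·m²/s.
L_i = 0 + 48.75 = 48.75 kg·m²/s.
After sticking, I_f = I_p + m R² = 125.8 + (5.66)(1.35)² = 136.1 kg·m².
ω_f = L_i / I_f = 48.75 / 136.1 = 0.3583 rad/s.

|ω_f| ≈ 0.358 rad/s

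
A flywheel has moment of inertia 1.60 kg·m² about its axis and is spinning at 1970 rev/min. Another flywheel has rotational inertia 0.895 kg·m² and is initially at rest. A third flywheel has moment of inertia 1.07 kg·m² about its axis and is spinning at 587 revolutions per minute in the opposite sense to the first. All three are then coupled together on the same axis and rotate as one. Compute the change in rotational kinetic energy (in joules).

No external torque acts about the common axis, so total angular momentum is conserved.
Taking A's sense as positive: L = (1.600)(1970) − (1.070)(587) = 2524 kg·m²·rpm.
Combined I = 1.600 + 0.8950 + 1.070 = 3.565 kg·m².
ω_f = L / I = 2524 / 3.565 = 708.0 rpm.
KE_i = ½ΣIω² = 36070 J; KE_f = ½(3.565)(74.14)² = 9798 J.

ΔKE ≈ -26300 J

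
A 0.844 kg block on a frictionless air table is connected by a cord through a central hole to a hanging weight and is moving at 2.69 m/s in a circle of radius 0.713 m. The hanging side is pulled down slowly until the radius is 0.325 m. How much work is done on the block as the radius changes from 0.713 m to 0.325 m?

W ≈ 11.6 J

Central (radial) force ⇒ zero torque about the center ⇒ m v r is constant.
v₂ = v₁ r₁ / r₂ = (2.69)(0.713) / (0.325) = 5.901 m/s.
W = ΔKE = ½m(v₂² − v₁²) = 11.64 J.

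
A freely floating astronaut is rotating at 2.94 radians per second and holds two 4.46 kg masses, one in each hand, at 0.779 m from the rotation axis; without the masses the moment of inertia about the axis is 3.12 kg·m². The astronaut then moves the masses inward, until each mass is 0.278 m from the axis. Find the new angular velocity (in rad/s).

No external torque acts about the spin axis, so angular momentum is conserved.
I₁ = 3.12 + 2(4.46)(0.779)² = 8.533 kg·m²; I₂ = 3.12 + 2(4.46)(0.278)² = 3.809 kg·m².
ω₂ = I₁ω₁ / I₂ = (8.533)(2.94 rad/s) / (3.809) = 6.586 rad/s.

ω₂ ≈ 6.59 rad/s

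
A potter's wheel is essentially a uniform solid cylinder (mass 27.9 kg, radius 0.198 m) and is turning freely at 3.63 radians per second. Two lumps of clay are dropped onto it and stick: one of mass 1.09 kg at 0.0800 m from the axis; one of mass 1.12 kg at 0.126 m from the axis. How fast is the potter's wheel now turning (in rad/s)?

ω_f ≈ 3.47 rad/s

The added mass arrives with no angular momentum about the axis, and any external torque about the axis is negligible, so the system's angular momentum is conserved.
I_p = ½(27.9)(0.198)² = 0.5469 kg·m².
Added inertia Σmr² = (1.09)(0.0800)² + (1.12)(0.126)² = 0.02476 kg·m²; I_f = 0.5469 + 0.02476 = 0.5717 kg·m².
ω_f = I_p ω_i / I_f = (0.5469)(3.63) / 0.5717 = 3.473 rad/s.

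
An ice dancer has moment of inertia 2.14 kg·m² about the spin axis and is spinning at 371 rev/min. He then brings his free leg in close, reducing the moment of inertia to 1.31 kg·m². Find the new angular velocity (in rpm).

ω₂ ≈ 606 rpm

With no external torque about the axis, L is conserved: I₁ω₁ = I₂ω₂.
ω₂ = I₁ω₁ / I₂ = (2.140)(371 rpm) / (1.310) = 606.1 rpm.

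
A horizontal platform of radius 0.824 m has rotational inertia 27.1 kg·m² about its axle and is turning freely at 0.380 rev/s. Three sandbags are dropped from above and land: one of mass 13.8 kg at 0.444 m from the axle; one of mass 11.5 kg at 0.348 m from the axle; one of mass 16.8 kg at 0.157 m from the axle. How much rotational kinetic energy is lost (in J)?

energy lost ≈ 11.1 J

No external torque acts about the axle; L_before = L_after.
Added inertia Σmr² = (13.8)(0.444)² + (11.5)(0.348)² + (16.8)(0.157)² = 4.527 kg·m²; I_f = 27.10 + 4.527 = 31.63 kg·m².
ω_f = I_p ω_i / I_f = (27.10)(0.380) / 31.63 = 0.3256 rev/s.
KE_i = ½(27.10)(2.388 rad/s)² = 77.24 J; KE_f = ½(31.63)(2.046)² = 66.19 J.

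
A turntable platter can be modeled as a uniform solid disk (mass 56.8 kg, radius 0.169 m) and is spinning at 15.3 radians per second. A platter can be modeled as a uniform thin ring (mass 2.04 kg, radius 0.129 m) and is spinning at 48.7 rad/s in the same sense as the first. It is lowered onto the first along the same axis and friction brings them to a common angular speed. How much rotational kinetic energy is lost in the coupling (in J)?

The coupling torques are internal; angular momentum about the shared axis is conserved.
Moments of inertia: I_A = ½(56.8)(0.169)² = 0.8111 kg·m²; I_B = (2.04)(0.129)² = 0.03395 kg·m².
Taking A's sense as positive: L = (0.8111)(15.3) + (0.03395)(48.7) = 14.06 kg·m²·rad/s.
Combined I = 0.8111 + 0.03395 = 0.8451 kg·m².
ω_f = L / I = 14.06 / 0.8451 = 16.64 rad/s.
KE_i = ½ΣIω² = 135.2 J; KE_f = ½(0.8451)(16.64)² = 117.0 J.

ΔKE lost ≈ 18.2 J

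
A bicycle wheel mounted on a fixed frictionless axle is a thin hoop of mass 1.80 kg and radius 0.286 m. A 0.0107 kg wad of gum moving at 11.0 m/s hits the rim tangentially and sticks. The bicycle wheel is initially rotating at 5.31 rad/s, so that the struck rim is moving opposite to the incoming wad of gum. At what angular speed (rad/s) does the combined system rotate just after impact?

|ω_f| ≈ 5.05 rad/s

The axle reaction passes through the axle and exerts no torque about it; angular momentum about the axle is conserved through the impact.
I_p = (1.80)(0.286)² = 0.1472 kg·m². Taking the sense of the wad of gum's angular momentum as positive, L_{wad} = m v R = (0.0107)(11.0)(0.286) = 0.03366 kg·m²/s.
L_i = −I_p ω_p + m v R = −(0.1472)(5.31) + 0.03366 = -0.7481 kg·m²/s.
After sticking, I_f = I_p + m R² = 0.1472 + (0.0107)(0.286)² = 0.1481 kg·m².
ω_f = L_i / I_f = -0.7481 / 0.1481 = -5.051 rad/s.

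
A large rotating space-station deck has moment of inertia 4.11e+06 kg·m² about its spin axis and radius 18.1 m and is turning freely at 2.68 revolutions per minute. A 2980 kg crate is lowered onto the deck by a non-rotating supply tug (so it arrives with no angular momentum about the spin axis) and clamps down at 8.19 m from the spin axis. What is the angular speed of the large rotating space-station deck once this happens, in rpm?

ω_f ≈ 2.56 rpm

No external torque acts about the spin axis; L_before = L_after.
Added inertia Σmr² = (2980)(8.19)² = 1.999e+05 kg·m²; I_f = 4.110e+06 + 1.999e+05 = 4.310e+06 kg·m².
ω_f = I_p ω_i / I_f = (4.110e+06)(2.68) / 4.310e+06 = 2.556 rpm.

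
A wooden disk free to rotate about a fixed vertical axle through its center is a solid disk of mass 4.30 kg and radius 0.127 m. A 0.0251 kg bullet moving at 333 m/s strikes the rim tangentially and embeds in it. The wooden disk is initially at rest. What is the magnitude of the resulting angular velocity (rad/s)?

|ω_f| ≈ 30.3 rad/s

The axle reaction passes through the axle and exerts no torque about it; angular momentum about the axle is conserved through the impact.
I_p = ½(4.30)(0.127)² = 0.03468 kg·m². Taking the sense of the bullet's angular momentum as positive, L_{bullet} = m v R = (0.0251)(333)(0.127) = 1.062 kg·m²/s.
L_i = 0 + 1.062 = 1.062 kg·m²/s.
After sticking, I_f = I_p + m R² = 0.03468 + (0.0251)(0.127)² = 0.03508 kg·m².
ω_f = L_i / I_f = 1.062 / 0.03508 = 30.26 rad/s.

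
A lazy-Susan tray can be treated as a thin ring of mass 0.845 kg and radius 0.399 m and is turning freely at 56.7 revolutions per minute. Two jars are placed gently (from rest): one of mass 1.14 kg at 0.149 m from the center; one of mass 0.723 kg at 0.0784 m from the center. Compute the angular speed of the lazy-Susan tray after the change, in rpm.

ω_f ≈ 46.4 rpm

No external torque acts about the center; L_before = L_after.
I_p = (0.845)(0.399)² = 0.1345 kg·m².
Added inertia Σmr² = (1.14)(0.149)² + (0.723)(0.0784)² = 0.02975 kg·m²; I_f = 0.1345 + 0.02975 = 0.1643 kg·m².
ω_f = I_p ω_i / I_f = (0.1345)(56.7) / 0.1643 = 46.43 rpm.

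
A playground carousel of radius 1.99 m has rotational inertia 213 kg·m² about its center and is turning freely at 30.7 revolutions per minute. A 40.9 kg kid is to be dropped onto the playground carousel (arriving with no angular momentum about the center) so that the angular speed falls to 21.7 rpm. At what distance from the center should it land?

The added mass arrives with no angular momentum about the center, and any external torque about the center is negligible, so the system's angular momentum is conserved.
I_p ω_i = (I_p + m r²) ω_f ⇒ m r² = I_p(ω_i/ω_f − 1) = 213.0(30.7/21.7 − 1) = 88.34 kg·m².
r = √(88.34/40.9) = 1.470 m.

r ≈ 1.47 m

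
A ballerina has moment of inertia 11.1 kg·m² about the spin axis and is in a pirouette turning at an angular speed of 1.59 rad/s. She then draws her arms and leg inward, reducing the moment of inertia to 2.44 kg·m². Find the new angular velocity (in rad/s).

ω₂ ≈ 7.23 rad/s

With no external torque about the axis, L is conserved: I₁ω₁ = I₂ω₂.
ω₂ = I₁ω₁ / I₂ = (11.10)(1.59 rad/s) / (2.440) = 7.233 rad/s.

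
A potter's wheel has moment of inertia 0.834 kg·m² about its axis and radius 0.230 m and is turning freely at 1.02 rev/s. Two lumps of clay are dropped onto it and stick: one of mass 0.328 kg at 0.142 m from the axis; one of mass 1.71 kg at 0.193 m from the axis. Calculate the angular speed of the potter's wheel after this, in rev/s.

ω_f ≈ 0.941 rev/s

The added mass arrives with no angular momentum about the axis, and any external torque about the axis is negligible, so the system's angular momentum is conserved.
Added inertia Σmr² = (0.328)(0.142)² + (1.71)(0.193)² = 0.07031 kg·m²; I_f = 0.8340 + 0.07031 = 0.9043 kg·m².
ω_f = I_p ω_i / I_f = (0.8340)(1.02) / 0.9043 = 0.9407 rev/s.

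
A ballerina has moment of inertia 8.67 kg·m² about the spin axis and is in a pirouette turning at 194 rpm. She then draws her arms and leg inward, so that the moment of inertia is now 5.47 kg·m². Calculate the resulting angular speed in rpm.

With no external torque about the axis, L is conserved: I₁ω₁ = I₂ω₂.
ω₂ = I₁ω₁ / I₂ = (8.670)(194 rpm) / (5.470) = 307.5 rpm.

ω₂ ≈ 307 rpm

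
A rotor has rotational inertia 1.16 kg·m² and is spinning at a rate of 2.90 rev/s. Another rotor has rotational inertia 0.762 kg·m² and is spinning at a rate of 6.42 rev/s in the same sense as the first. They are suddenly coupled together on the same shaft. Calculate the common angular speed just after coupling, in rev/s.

|ω_f| ≈ 4.30 rev/s

The coupling torques are internal; angular momentum about the shared axis is conserved.
Taking A's sense as positive: L = (1.160)(2.90) + (0.7620)(6.42) = 8.256 kg·m²·rev/s.
Combined I = 1.160 + 0.7620 = 1.922 kg·m².
ω_f = L / I = 8.256 / 1.922 = 4.296 rev/s.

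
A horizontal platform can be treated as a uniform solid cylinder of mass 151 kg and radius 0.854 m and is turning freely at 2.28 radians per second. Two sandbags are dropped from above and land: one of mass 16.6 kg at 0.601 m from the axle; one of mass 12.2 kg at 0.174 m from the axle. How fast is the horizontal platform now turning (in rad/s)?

The added mass arrives with no angular momentum about the axle, and any external torque about the axle is negligible, so the system's angular momentum is conserved.
I_p = ½(151)(0.854)² = 55.06 kg·m².
Added inertia Σmr² = (16.6)(0.601)² + (12.2)(0.174)² = 6.365 kg·m²; I_f = 55.06 + 6.365 = 61.43 kg·m².
ω_f = I_p ω_i / I_f = (55.06)(2.28) / 61.43 = 2.044 rad/s.

ω_f ≈ 2.04 rad/s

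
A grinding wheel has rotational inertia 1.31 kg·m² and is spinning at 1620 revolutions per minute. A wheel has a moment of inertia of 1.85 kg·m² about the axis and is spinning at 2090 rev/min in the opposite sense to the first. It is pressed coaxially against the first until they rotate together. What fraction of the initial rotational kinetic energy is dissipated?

fraction ≈ 0.916

The coupling torques are internal; angular momentum about the shared axis is conserved.
Taking A's sense as positive: L = (1.310)(1620) − (1.850)(2090) = -1744 kg·m²·rpm.
Combined I = 1.310 + 1.850 = 3.160 kg·m².
ω_f = L / I = -1744 / 3.160 = -552.0 rpm.
KE_i = ½ΣIω² = 63160 J; KE_f = ½(3.160)(57.80)² = 5279 J.
Fraction dissipated = (KE_i − KE_f)/KE_i = 0.9164.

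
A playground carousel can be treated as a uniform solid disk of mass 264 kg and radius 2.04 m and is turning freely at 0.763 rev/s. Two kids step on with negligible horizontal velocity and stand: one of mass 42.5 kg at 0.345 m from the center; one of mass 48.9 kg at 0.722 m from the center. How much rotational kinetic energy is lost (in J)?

energy lost ≈ 333 J

The added mass arrives with no angular momentum about the center, and any external torque about the center is negligible, so the system's angular momentum is conserved.
I_p = ½(264)(2.04)² = 549.3 kg·m².
Added inertia Σmr² = (42.5)(0.345)² + (48.9)(0.722)² = 30.55 kg·m²; I_f = 549.3 + 30.55 = 579.9 kg·m².
ω_f = I_p ω_i / I_f = (549.3)(0.763) / 579.9 = 0.7228 rev/s.
KE_i = ½(549.3)(4.794 rad/s)² = 6313 J; KE_f = ½(579.9)(4.542)² = 5980 J.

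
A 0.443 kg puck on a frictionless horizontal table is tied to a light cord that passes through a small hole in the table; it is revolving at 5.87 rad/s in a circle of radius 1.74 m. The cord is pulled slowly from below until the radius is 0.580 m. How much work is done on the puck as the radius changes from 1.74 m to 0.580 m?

W ≈ 185 J

The constraining force is radial, so m r² ω about the center is conserved.
ω₂ = ω₁ (r₁/r₂)² = (5.87)(1.74/0.580)² = 52.83 rad/s.
W = ΔKE = ½m(v₂² − v₁²) = 184.9 J.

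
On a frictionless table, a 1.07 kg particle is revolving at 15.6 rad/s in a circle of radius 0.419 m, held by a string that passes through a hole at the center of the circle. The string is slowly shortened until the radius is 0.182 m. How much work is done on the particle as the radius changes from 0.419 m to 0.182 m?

The constraining force is radial, so m r² ω about the center is conserved.
ω₂ = ω₁ (r₁/r₂)² = (15.6)(0.419/0.182)² = 82.68 rad/s.
W = ΔKE = ½m(v₂² − v₁²) = 98.29 J.

W ≈ 98.3 J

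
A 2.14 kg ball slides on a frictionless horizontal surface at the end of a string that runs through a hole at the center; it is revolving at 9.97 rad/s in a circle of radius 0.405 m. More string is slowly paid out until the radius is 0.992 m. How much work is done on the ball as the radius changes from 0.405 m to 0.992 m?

W ≈ -14.5 J

The constraining force is radial, so m r² ω about the center is conserved.
ω₂ = ω₁ (r₁/r₂)² = (9.97)(0.405/0.992)² = 1.662 rad/s.
W = ΔKE = ½m(v₂² − v₁²) = -14.54 J.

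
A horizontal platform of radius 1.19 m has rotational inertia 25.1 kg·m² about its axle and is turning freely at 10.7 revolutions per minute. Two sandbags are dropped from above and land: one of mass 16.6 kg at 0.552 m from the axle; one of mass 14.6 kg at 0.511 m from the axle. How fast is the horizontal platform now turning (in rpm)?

No external torque acts about the axle; L_before = L_after.
Added inertia Σmr² = (16.6)(0.552)² + (14.6)(0.511)² = 8.870 kg·m²; I_f = 25.10 + 8.870 = 33.97 kg·m².
ω_f = I_p ω_i / I_f = (25.10)(10.7) / 33.97 = 7.906 rpm.

ω_f ≈ 7.91 rpm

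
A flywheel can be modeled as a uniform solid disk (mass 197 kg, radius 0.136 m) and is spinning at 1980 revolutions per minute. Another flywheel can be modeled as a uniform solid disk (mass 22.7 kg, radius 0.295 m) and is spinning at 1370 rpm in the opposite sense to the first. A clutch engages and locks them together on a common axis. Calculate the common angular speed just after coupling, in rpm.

The coupling torques are internal; angular momentum about the shared axis is conserved.
Moments of inertia: I_A = ½(197)(0.136)² = 1.822 kg·m²; I_B = ½(22.7)(0.295)² = 0.9877 kg·m².
Taking A's sense as positive: L = (1.822)(1980) − (0.9877)(1370) = 2254 kg·m²·rpm.
Combined I = 1.822 + 0.9877 = 2.810 kg·m².
ω_f = L / I = 2254 / 2.810 = 802.3 rpm.

|ω_f| ≈ 802 rpm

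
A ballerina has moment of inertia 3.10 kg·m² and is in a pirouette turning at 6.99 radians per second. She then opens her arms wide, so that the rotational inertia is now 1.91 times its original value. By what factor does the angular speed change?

No external torque acts about the spin axis, so angular momentum is conserved.
I₂ = 1.91 × 3.10 = 5.921 kg·m².
ω₂/ω₁ = I₁/I₂ = 3.100 / 5.921 = 0.5236.

ω₂/ω₁ ≈ 0.524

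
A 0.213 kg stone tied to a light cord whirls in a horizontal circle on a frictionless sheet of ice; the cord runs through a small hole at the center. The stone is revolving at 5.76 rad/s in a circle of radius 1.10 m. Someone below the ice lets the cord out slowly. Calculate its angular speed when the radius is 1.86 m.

ω₂ ≈ 2.01 rad/s

The constraining force is radial, so m r² ω about the center is conserved.
ω₂ = ω₁ (r₁/r₂)² = (5.76)(1.10/1.86)² = 2.015 rad/s.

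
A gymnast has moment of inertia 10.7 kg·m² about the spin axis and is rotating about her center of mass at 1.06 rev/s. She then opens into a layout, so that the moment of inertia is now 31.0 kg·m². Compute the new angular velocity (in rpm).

Angular momentum about the spin axis is conserved since the torque about it is zero.
ω₂ = I₁ω₁ / I₂ = (10.70)(1.06 rev/s) / (31.00) = 0.3659 rev/s = 21.95 rpm.

ω₂ ≈ 22.0 rpm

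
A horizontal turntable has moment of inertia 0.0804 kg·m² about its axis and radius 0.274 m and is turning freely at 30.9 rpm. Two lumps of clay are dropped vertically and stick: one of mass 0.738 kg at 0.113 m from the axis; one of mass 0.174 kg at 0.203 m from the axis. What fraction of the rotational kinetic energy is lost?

The added mass arrives with no angular momentum about the axis, and any external torque about the axis is negligible, so the system's angular momentum is conserved.
Added inertia Σmr² = (0.738)(0.113)² + (0.174)(0.203)² = 0.01659 kg·m²; I_f = 0.08040 + 0.01659 = 0.09699 kg·m².
ω_f = I_p ω_i / I_f = (0.08040)(30.9) / 0.09699 = 25.61 rpm.
KE_i = ½(0.08040)(3.236 rad/s)² = 0.4209 J; KE_f = ½(0.09699)(2.682)² = 0.3489 J.
Fraction lost = 0.1711.

fraction ≈ 0.171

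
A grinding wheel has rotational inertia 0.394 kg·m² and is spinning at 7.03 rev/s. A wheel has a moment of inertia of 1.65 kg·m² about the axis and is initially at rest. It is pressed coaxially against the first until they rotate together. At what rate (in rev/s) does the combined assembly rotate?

No external torque acts about the common axis, so total angular momentum is conserved.
Taking A's sense as positive: L = (0.3940)(7.03) = 2.770 kg·m²·rev/s.
Combined I = 0.3940 + 1.650 = 2.044 kg·m².
ω_f = L / I = 2.770 / 2.044 = 1.355 rev/s.

|ω_f| ≈ 1.36 rev/s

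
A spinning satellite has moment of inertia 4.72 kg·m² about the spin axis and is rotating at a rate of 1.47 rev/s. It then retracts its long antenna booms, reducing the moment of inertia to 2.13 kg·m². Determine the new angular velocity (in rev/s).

No external torque acts about the spin axis, so angular momentum is conserved.
ω₂ = I₁ω₁ / I₂ = (4.720)(1.47 rev/s) / (2.130) = 3.257 rev/s.

ω₂ ≈ 3.26 rev/s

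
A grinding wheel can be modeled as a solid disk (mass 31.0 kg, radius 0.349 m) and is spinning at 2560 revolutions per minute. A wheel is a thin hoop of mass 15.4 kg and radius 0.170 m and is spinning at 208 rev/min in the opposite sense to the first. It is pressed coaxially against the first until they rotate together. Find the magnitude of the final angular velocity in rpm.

The coupling torques are internal; angular momentum about the shared axis is conserved.
Moments of inertia: I_A = ½(31.0)(0.349)² = 1.888 kg·m²; I_B = (15.4)(0.170)² = 0.4451 kg·m².
Taking A's sense as positive: L = (1.888)(2560) − (0.4451)(208) = 4740 kg·m²·rpm.
Combined I = 1.888 + 0.4451 = 2.333 kg·m².
ω_f = L / I = 4740 / 2.333 = 2032 rpm.

|ω_f| ≈ 2030 rpm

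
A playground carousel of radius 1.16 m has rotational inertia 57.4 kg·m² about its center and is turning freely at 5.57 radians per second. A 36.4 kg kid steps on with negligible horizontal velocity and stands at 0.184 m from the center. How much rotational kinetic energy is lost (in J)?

energy lost ≈ 18.7 J

No external torque acts about the center; L_before = L_after.
Added inertia Σmr² = (36.4)(0.184)² = 1.232 kg·m²; I_f = 57.40 + 1.232 = 58.63 kg·m².
ω_f = I_p ω_i / I_f = (57.40)(5.57) / 58.63 = 5.453 rad/s.
KE_i = ½(57.40)(5.570 rad/s)² = 890.4 J; KE_f = ½(58.63)(5.453)² = 871.7 J.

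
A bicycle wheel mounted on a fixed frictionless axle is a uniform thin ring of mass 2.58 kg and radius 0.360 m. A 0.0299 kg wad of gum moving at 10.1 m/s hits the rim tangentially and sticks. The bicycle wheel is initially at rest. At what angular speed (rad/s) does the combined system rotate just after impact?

About the axle the impulsive forces during the collision are internal, so angular momentum about that axis is conserved.
I_p = (2.58)(0.360)² = 0.3344 kg·m². Taking the sense of the wad of gum's angular momentum as positive, L_{wad} = m v R = (0.0299)(10.1)(0.360) = 0.1087 kg·m²/s.
L_i = 0 + 0.1087 = 0.1087 kg·m²/s.
After sticking, I_f = I_p + m R² = 0.3344 + (0.0299)(0.360)² = 0.3382 kg·m².
ω_f = L_i / I_f = 0.1087 / 0.3382 = 0.3214 rad/s.

|ω_f| ≈ 0.321 rad/s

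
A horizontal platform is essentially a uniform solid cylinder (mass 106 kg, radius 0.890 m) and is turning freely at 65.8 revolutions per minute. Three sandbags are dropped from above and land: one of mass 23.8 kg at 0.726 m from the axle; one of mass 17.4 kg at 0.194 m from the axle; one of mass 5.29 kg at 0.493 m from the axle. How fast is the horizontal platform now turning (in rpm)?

No external torque acts about the axle; L_before = L_after.
I_p = ½(106)(0.890)² = 41.98 kg·m².
Added inertia Σmr² = (23.8)(0.726)² + (17.4)(0.194)² + (5.29)(0.493)² = 14.49 kg·m²; I_f = 41.98 + 14.49 = 56.47 kg·m².
ω_f = I_p ω_i / I_f = (41.98)(65.8) / 56.47 = 48.92 rpm.

ω_f ≈ 48.9 rpm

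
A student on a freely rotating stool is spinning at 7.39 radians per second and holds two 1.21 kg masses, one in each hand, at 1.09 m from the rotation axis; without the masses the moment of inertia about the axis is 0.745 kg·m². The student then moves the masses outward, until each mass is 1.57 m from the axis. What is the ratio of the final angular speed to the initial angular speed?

No external torque acts about the spin axis, so angular momentum is conserved.
I₁ = 0.745 + 2(1.21)(1.09)² = 3.620 kg·m²; I₂ = 0.745 + 2(1.21)(1.57)² = 6.710 kg·m².
ω₂/ω₁ = I₁/I₂ = 3.620 / 6.710 = 0.5395.

ω₂/ω₁ ≈ 0.540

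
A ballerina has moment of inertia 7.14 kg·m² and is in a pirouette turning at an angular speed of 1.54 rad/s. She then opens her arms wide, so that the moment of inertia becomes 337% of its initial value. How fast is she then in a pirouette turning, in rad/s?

ω₂ ≈ 0.457 rad/s

With no external torque about the axis, L is conserved: I₁ω₁ = I₂ω₂.
I₂ = 3.37 × 7.14 = 24.06 kg·m².
ω₂ = I₁ω₁ / I₂ = (7.140)(1.54 rad/s) / (24.06) = 0.4570 rad/s.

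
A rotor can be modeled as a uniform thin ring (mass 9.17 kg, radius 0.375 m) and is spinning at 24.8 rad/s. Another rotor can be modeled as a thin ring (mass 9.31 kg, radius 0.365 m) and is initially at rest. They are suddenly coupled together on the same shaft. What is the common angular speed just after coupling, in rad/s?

|ω_f| ≈ 12.6 rad/s

No external torque acts about the common axis, so total angular momentum is conserved.
Moments of inertia: I_A = (9.17)(0.375)² = 1.290 kg·m²; I_B = (9.31)(0.365)² = 1.240 kg·m².
Taking A's sense as positive: L = (1.290)(24.8) = 31.98 kg·m²·rad/s.
Combined I = 1.290 + 1.240 = 2.530 kg·m².
ω_f = L / I = 31.98 / 2.530 = 12.64 rad/s.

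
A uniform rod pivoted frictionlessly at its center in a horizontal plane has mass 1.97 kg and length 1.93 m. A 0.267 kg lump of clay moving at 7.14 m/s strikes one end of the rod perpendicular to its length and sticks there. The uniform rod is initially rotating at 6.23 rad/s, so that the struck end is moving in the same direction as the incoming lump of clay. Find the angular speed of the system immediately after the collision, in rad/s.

|ω_f| ≈ 6.57 rad/s

The axle reaction passes through the pivot and exerts no torque about it; angular momentum about the pivot is conserved through the impact.
I_p = (1/12)(1.97)(1.93)² = 0.6115 kg·m². Taking the sense of the lump of clay's angular momentum as positive, L_{lump} = m v R = (0.267)(7.14)(1.93/2) = 1.840 kg·m²/s.
L_i = +I_p ω_p + m v R = +(0.6115)(6.23) + 1.840 = 5.649 kg·m²/s.
After sticking, I_f = I_p + m R² = 0.6115 + (0.267)(1.93/2)² = 0.8601 kg·m².
ω_f = L_i / I_f = 5.649 / 0.8601 = 6.568 rad/s.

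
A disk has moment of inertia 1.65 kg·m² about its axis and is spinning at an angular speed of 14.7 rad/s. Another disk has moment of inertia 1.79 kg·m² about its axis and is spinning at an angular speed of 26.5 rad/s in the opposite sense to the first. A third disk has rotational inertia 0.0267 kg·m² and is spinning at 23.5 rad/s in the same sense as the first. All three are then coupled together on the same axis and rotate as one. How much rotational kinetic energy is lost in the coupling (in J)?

No external torque acts about the common axis, so total angular momentum is conserved.
Taking A's sense as positive: L = (1.650)(14.7) − (1.790)(26.5) + (0.02670)(23.5) = -22.55 kg·m²·rad/s.
Combined I = 1.650 + 1.790 + 0.02670 = 3.467 kg·m².
ω_f = L / I = -22.55 / 3.467 = -6.505 rad/s.
KE_i = ½ΣIω² = 814.2 J; KE_f = ½(3.467)(6.505)² = 73.36 J.

ΔKE lost ≈ 741 J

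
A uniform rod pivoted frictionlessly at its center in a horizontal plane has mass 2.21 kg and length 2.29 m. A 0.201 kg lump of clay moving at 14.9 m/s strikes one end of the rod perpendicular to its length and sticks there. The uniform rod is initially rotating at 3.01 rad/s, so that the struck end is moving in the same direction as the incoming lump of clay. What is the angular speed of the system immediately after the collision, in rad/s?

About the pivot the impulsive forces during the collision are internal, so angular momentum about that axis is conserved.
I_p = (1/12)(2.21)(2.29)² = 0.9658 kg·m². Taking the sense of the lump of clay's angular momentum as positive, L_{lump} = m v R = (0.201)(14.9)(2.29/2) = 3.429 kg·m²/s.
L_i = +I_p ω_p + m v R = +(0.9658)(3.01) + 3.429 = 6.336 kg·m²/s.
After sticking, I_f = I_p + m R² = 0.9658 + (0.201)(2.29/2)² = 1.229 kg·m².
ω_f = L_i / I_f = 6.336 / 1.229 = 5.154 rad/s.

|ω_f| ≈ 5.15 rad/s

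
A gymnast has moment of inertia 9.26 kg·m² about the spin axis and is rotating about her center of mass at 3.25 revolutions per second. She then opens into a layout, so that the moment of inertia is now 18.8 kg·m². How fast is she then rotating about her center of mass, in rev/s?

ω₂ ≈ 1.60 rev/s

With no external torque about the axis, L is conserved: I₁ω₁ = I₂ω₂.
ω₂ = I₁ω₁ / I₂ = (9.260)(3.25 rev/s) / (18.80) = 1.601 rev/s.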